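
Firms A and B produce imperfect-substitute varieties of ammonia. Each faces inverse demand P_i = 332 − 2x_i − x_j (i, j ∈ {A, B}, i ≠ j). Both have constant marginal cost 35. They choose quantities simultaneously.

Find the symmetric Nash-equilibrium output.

59.4

Firm A's profit: π = x_A(332 − 2x_A − x_B) − 35x_A.
∂π/∂x_A = 297 − 4x_A − x_B = 0 ⇒ x_A = 74.25 − 0.25x_B.
By symmetry x_B = x_A; substituting into the reaction function, 1.25x_A = 74.25 and x_A = 59.4.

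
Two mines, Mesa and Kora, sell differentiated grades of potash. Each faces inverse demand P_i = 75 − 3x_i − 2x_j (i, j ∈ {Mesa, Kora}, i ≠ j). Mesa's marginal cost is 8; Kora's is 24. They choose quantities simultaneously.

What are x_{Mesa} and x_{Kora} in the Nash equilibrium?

9.375, 5.375

Mine Mesa's profit: π = x_{Mesa}(75 − 3x_{Mesa} − 2x_{Kora}) − 8x_{Mesa}.
∂π/∂x_{Mesa} = 67 − 6x_{Mesa} − 2x_{Kora} = 0 ⇒ x_{Mesa} = 67/6 − (1/3)x_{Kora}.
Similarly x_{Kora} = 8.5 − (1/3)x_{Mesa}.
Plugging x_{Kora} into Mesa's best response: x_{Mesa} = 67/6 − (1/3)(8.5 − (1/3)x_{Mesa}) ⇒ (8/9)x_{Mesa} = 25/3, so x_{Mesa} = 9.375.
Then x_{Kora} = 8.5 − (1/3)·9.375 = 5.375.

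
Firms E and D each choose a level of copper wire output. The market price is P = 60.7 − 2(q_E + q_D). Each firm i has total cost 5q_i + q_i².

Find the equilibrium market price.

32.85

Firm E's profit: π = q_E(60.7 − 2(q_E + q_D)) − 5q_E − q_E².
∂π/∂q_E = 55.7 − 6q_E − 2q_D = 0, so q_E = 557/60 − (1/3)q_D.
The game is symmetric, so in equilibrium q_D = q_E: the reaction function gives (4/3)q_E = 557/60, hence q_E = 6.9625.
Equilibrium price: P = 60.7 − 2·13.925 = 32.85.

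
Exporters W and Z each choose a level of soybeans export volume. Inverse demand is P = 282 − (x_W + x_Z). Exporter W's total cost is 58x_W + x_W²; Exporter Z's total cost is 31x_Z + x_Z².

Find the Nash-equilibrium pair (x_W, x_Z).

43, 52

Exporter W's profit: π = x_W(282 − (x_W + x_Z)) − 58x_W − x_W².
∂π/∂x_W = 224 − 4x_W − x_Z = 0, so x_W = 56 − 0.25x_Z.
By the same steps for Z: x_Z = 62.75 − 0.25x_W.
Substituting the second reaction function into the first: x_W = 56 − 0.25(62.75 − 0.25x_W), which gives 0.9375x_W = 40.3125 ⇒ x_W = 43.
Then x_Z = 62.75 − 0.25·43 = 52.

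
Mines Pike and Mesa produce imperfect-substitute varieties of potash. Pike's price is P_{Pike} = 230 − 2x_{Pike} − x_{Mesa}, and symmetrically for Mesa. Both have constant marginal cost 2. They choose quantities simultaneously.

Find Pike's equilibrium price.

Mine Pike's profit: π = x_{Pike}(230 − 2x_{Pike} − x_{Mesa}) − 2x_{Pike}.
∂π/∂x_{Pike} = 228 − 4x_{Pike} − x_{Mesa} = 0 ⇒ x_{Pike} = 57 − 0.25x_{Mesa}.
Setting x_{Pike} = x_{Mesa} in the reaction function: x_{Pike} = 57 − 0.25x_{Pike}, so x_{Pike} = 57 / 1.25 = 45.6.
P_{Pike} = 230 − 2·45.6 − 45.6 = 93.2.

93.2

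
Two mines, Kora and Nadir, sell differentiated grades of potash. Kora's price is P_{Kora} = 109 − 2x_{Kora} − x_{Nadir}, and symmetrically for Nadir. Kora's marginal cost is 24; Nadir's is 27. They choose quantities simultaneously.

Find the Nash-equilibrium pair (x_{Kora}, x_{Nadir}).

Mine Kora's profit: π = x_{Kora}(109 − 2x_{Kora} − x_{Nadir}) − 24x_{Kora}.
∂π/∂x_{Kora} = 85 − 4x_{Kora} − x_{Nadir} = 0 ⇒ x_{Kora} = 21.25 − 0.25x_{Nadir}.
Similarly x_{Nadir} = 20.5 − 0.25x_{Kora}.
Plugging x_{Nadir} into Kora's best response: x_{Kora} = 21.25 − 0.25(20.5 − 0.25x_{Kora}) ⇒ 0.9375x_{Kora} = 16.125, so x_{Kora} = 17.2.
Then x_{Nadir} = 20.5 − 0.25·17.2 = 16.2.

17.2, 16.2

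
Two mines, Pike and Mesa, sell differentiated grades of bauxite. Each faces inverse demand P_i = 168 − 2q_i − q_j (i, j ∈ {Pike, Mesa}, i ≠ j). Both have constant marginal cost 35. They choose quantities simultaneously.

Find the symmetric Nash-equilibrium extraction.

26.6

Mine Pike's profit: π = q_{Pike}(168 − 2q_{Pike} − q_{Mesa}) − 35q_{Pike}.
∂π/∂q_{Pike} = 133 − 4q_{Pike} − q_{Mesa} = 0 ⇒ q_{Pike} = 33.25 − 0.25q_{Mesa}.
By symmetry q_{Mesa} = q_{Pike}; substituting into the reaction function, 1.25q_{Pike} = 33.25 and q_{Pike} = 26.6.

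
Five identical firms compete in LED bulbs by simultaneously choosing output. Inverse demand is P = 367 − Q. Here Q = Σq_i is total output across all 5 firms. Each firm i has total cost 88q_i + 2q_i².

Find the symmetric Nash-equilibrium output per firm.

A representative firm's profit is π_i = q_i(367 − Q) − 88q_i − 2q_i², with Q = q_i + Σ_{j≠i} q_j.
First-order condition: 279 − 6q_i − Σ_{j≠i} q_j = 0.
Imposing symmetry (q_j = q for all j) turns Σ_{j≠i} q_j into 4q, so 279 = 10q and q = 27.9.

27.9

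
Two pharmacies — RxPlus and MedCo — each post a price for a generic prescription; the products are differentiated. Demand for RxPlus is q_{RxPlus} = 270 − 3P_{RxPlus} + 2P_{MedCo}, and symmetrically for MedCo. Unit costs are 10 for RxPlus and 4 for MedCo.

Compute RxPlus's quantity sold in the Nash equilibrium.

191.625

RxPlus's profit: π = (P_{RxPlus} − 10)(270 − 3P_{RxPlus} + 2P_{MedCo}).
∂π/∂P_{RxPlus} = 300 − 6P_{RxPlus} + 2P_{MedCo} = 0 ⇒ P_{RxPlus} = 50 + (1/3)P_{MedCo}.
Similarly P_{MedCo} = 47 + (1/3)P_{RxPlus}.
Plugging P_{MedCo} into RxPlus's best response: P_{RxPlus} = 50 + (1/3)(47 + (1/3)P_{RxPlus}) ⇒ (8/9)P_{RxPlus} = 197/3, so P_{RxPlus} = 73.875.
Then P_{MedCo} = 47 + (1/3)·73.875 = 71.625.
q_{RxPlus} = 270 − 3·73.875 + 2·71.625 = 191.625.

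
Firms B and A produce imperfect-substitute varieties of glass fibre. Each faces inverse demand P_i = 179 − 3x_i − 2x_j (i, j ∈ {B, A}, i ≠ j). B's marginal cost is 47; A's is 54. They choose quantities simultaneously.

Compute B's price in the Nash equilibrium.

97.8125

Firm B's profit: π = x_B(179 − 3x_B − 2x_A) − 47x_B.
∂π/∂x_B = 132 − 6x_B − 2x_A = 0 ⇒ x_B = 22 − (1/3)x_A.
Similarly x_A = 125/6 − (1/3)x_B.
Plugging x_A into B's best response: x_B = 22 − (1/3)(125/6 − (1/3)x_B) ⇒ (8/9)x_B = 271/18, so x_B = 16.9375.
Then x_A = 125/6 − (1/3)·16.9375 = 15.1875.
P_B = 179 − 3·16.9375 − 2·15.1875 = 97.8125.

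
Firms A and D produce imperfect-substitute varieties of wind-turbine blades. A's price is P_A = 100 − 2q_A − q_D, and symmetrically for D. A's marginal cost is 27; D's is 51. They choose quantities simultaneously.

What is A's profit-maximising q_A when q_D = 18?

Firm A's profit: π = q_A(100 − 2q_A − q_D) − 27q_A.
∂π/∂q_A = 73 − 4q_A − q_D = 0 ⇒ q_A = 18.25 − 0.25q_D.
At q_D = 18: q_A = 18.25 − 0.25·18 = 13.75.

13.75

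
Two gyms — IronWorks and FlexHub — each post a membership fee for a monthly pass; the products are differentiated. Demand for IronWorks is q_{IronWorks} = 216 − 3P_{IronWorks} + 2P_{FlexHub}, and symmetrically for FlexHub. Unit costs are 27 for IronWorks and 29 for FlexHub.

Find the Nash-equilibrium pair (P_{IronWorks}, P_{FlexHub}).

74.625, 75.375

IronWorks's profit: π = (P_{IronWorks} − 27)(216 − 3P_{IronWorks} + 2P_{FlexHub}).
∂π/∂P_{IronWorks} = 297 − 6P_{IronWorks} + 2P_{FlexHub} = 0 ⇒ P_{IronWorks} = 49.5 + (1/3)P_{FlexHub}.
Similarly P_{FlexHub} = 50.5 + (1/3)P_{IronWorks}.
Plugging P_{FlexHub} into IronWorks's best response: P_{IronWorks} = 49.5 + (1/3)(50.5 + (1/3)P_{IronWorks}) ⇒ (8/9)P_{IronWorks} = 199/3, so P_{IronWorks} = 74.625.
Then P_{FlexHub} = 50.5 + (1/3)·74.625 = 75.375.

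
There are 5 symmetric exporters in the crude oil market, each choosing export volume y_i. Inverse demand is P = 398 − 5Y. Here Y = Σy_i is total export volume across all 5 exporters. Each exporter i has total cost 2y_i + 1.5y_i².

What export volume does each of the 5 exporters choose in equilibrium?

A representative exporter's profit is π_i = y_i(398 − 5Y) − 2y_i − 1.5y_i², with Y = y_i + Σ_{j≠i} y_j.
First-order condition: 396 − 13y_i − 5Σ_{j≠i} y_j = 0.
Imposing symmetry (y_j = y for all j) turns Σ_{j≠i} y_j into 4y, so 396 = 33y and y = 12.

12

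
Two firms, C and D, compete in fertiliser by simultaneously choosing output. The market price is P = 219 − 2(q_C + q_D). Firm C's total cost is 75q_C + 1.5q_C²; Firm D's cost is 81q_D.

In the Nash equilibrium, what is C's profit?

546.875

Firm C's profit: π = q_C(219 − 2(q_C + q_D)) − 75q_C − 1.5q_C².
∂π/∂q_C = 144 − 7q_C − 2q_D = 0, so q_C = 144/7 − (2/7)q_D.
For D: ∂π/∂q_D = 138 − 4q_D − 2q_C = 0 ⇒ q_D = 34.5 − 0.5q_C.
Substituting the second reaction function into the first: q_C = 144/7 − (2/7)(34.5 − 0.5q_C), which gives (6/7)q_C = 75/7 ⇒ q_C = 12.5.
Then q_D = 34.5 − 0.5·12.5 = 28.25.
Price P = 219 − 2·40.75 = 137.5.
C's profit: (137.5 − 75)·12.5 − 1.5(12.5)² = 546.875.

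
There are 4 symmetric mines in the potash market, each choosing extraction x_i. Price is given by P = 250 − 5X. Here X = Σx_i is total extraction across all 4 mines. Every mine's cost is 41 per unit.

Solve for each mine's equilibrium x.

A representative mine's profit is π_i = x_i(250 − 5X) − 41x_i, with X = x_i + Σ_{j≠i} x_j.
First-order condition: 209 − 10x_i − 5Σ_{j≠i} x_j = 0.
Imposing symmetry (x_j = x for all j) turns Σ_{j≠i} x_j into 3x, so 209 = 25x and x = 8.36.

8.36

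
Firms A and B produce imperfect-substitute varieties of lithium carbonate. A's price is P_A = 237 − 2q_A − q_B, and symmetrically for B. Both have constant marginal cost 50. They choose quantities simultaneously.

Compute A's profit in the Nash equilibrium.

Firm A's profit: π = q_A(237 − 2q_A − q_B) − 50q_A.
∂π/∂q_A = 187 − 4q_A − q_B = 0 ⇒ q_A = 46.75 − 0.25q_B.
The game is symmetric, so in equilibrium q_B = q_A: the reaction function gives 1.25q_A = 46.75, hence q_A = 37.4.
P_A = 237 − 2·37.4 − 37.4 = 124.8.
Profit = (124.8 − 50)·37.4 = 2797.52.

2797.52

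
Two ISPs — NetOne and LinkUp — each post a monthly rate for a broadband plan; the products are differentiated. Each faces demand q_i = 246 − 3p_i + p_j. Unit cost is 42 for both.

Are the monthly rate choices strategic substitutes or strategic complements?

NetOne's profit: π = (p_{NetOne} − 42)(246 − 3p_{NetOne} + p_{LinkUp}).
∂π/∂p_{NetOne} = 372 − 6p_{NetOne} + p_{LinkUp} = 0 ⇒ p_{NetOne} = 62 + (1/6)p_{LinkUp}.
The best-response slope dp_{NetOne}/dp_{LinkUp} = 1/6 > 0: the reaction function is upward-sloping, so the choices are strategic complements.

strategic complements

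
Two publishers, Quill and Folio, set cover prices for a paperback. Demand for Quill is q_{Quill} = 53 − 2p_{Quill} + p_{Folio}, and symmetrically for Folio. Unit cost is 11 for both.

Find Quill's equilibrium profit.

Quill's profit: π = (p_{Quill} − 11)(53 − 2p_{Quill} + p_{Folio}).
∂π/∂p_{Quill} = 75 − 4p_{Quill} + p_{Folio} = 0 ⇒ p_{Quill} = 18.75 + 0.25p_{Folio}.
Setting p_{Quill} = p_{Folio} in the reaction function: p_{Quill} = 18.75 + 0.25p_{Quill}, so p_{Quill} = 18.75 / 0.75 = 25.
q_{Quill} = 53 − 2·25 + 25 = 28.
Profit = (25 − 11)·28 = 392.

392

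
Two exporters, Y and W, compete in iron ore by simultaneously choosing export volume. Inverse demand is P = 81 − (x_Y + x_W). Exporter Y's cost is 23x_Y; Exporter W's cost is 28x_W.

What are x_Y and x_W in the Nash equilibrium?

21, 16

Exporter Y's profit: π = x_Y(81 − (x_Y + x_W)) − 23x_Y.
∂π/∂x_Y = 58 − 2x_Y − x_W = 0, so x_Y = 29 − 0.5x_W.
By the same steps for W: x_W = 26.5 − 0.5x_Y.
Substituting the second reaction function into the first: x_Y = 29 − 0.5(26.5 − 0.5x_Y), which gives 0.75x_Y = 15.75 ⇒ x_Y = 21.
Then x_W = 26.5 − 0.5·21 = 16.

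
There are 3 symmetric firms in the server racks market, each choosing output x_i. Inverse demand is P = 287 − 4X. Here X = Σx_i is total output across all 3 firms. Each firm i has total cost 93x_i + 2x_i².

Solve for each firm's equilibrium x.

9.7

A representative firm's profit is π_i = x_i(287 − 4X) − 93x_i − 2x_i², with X = x_i + Σ_{j≠i} x_j.
First-order condition: 194 − 12x_i − 4Σ_{j≠i} x_j = 0.
Imposing symmetry (x_j = x for all j) turns Σ_{j≠i} x_j into 2x, so 194 = 20x and x = 9.7.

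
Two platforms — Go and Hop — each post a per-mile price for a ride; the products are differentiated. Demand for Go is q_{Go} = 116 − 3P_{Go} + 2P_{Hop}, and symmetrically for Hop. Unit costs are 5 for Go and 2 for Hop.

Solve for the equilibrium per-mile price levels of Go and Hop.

Go's profit: π = (P_{Go} − 5)(116 − 3P_{Go} + 2P_{Hop}).
∂π/∂P_{Go} = 131 − 6P_{Go} + 2P_{Hop} = 0 ⇒ P_{Go} = 131/6 + (1/3)P_{Hop}.
Similarly P_{Hop} = 61/3 + (1/3)P_{Go}.
Substituting the second reaction function into the first: P_{Go} = 131/6 + (1/3)(61/3 + (1/3)P_{Go}), which gives (8/9)P_{Go} = 515/18 ⇒ P_{Go} = 32.1875.
Then P_{Hop} = 61/3 + (1/3)·32.1875 = 31.0625.

32.1875, 31.0625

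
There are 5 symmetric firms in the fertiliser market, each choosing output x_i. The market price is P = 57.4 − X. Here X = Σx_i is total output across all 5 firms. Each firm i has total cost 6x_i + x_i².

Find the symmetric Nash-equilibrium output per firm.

A representative firm's profit is π_i = x_i(57.4 − X) − 6x_i − x_i², with X = x_i + Σ_{j≠i} x_j.
First-order condition: 51.4 − 4x_i − Σ_{j≠i} x_j = 0.
In a symmetric equilibrium every firm chooses the same x, so Σ_{j≠i} x_j = 4x. The condition becomes 51.4 − 8x = 0, giving x = 51.4/8 = 6.425.

6.425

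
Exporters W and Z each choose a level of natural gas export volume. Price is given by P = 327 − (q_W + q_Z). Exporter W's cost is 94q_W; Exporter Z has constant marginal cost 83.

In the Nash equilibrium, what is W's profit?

5476

Exporter W's profit: π = q_W(327 − (q_W + q_Z)) − 94q_W.
∂π/∂q_W = 233 − 2q_W − q_Z = 0, so q_W = 116.5 − 0.5q_Z.
By the same steps for Z: q_Z = 122 − 0.5q_W.
Solving the two reaction functions simultaneously: (1 − (−0.5)(−0.5))q_W = 116.5 − 0.5·122, so 0.75q_W = 55.5 and q_W = 74.
Then q_Z = 122 − 0.5·74 = 85.
Price P = 327 − 159 = 168.
W's profit: (168 − 94)·74 = 5476.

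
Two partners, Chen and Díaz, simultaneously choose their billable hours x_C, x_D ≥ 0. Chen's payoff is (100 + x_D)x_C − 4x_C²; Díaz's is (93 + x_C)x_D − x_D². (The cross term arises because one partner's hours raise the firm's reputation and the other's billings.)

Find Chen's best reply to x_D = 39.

17.375

Expanding Chen's payoff: 100x_C + x_Dx_C − 4x_C².
∂π/∂x_C = 100 + x_D − 8x_C = 0, so x_C = 12.5 + 0.125x_D.
At x_D = 39: x_C = 12.5 + 0.125·39 = 17.375.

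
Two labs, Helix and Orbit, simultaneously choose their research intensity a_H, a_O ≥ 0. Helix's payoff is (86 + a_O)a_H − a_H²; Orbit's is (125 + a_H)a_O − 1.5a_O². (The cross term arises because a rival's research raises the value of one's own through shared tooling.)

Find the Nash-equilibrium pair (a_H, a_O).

76.6, 67.2

Expanding Helix's payoff: 86a_H + a_Oa_H − a_H².
∂π/∂a_H = 86 + a_O − 2a_H = 0, so a_H = 43 + 0.5a_O.
Likewise for Orbit: a_O = 125/3 + (1/3)a_H.
Solving the two reaction functions simultaneously: (1 − (0.5)(1/3))a_H = 43 + 0.5·(125/3), so (5/6)a_H = 383/6 and a_H = 76.6.
Then a_O = 125/3 + (1/3)·76.6 = 67.2.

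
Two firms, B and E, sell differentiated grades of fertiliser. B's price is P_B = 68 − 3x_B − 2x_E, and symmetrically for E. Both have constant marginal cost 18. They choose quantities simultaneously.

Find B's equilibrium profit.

Firm B's profit: π = x_B(68 − 3x_B − 2x_E) − 18x_B.
∂π/∂x_B = 50 − 6x_B − 2x_E = 0 ⇒ x_B = 25/3 − (1/3)x_E.
The game is symmetric, so in equilibrium x_E = x_B: the reaction function gives (4/3)x_B = 25/3, hence x_B = 6.25.
P_B = 68 − 3·6.25 − 2·6.25 = 36.75.
Profit = (36.75 − 18)·6.25 = 117.1875.

117.1875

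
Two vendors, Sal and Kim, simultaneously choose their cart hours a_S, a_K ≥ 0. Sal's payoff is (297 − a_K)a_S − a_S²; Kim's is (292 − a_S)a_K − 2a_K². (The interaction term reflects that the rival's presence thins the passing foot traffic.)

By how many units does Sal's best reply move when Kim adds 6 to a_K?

Expanding Sal's payoff: 297a_S − a_Ka_S − a_S².
∂π/∂a_S = 297 − a_K − 2a_S = 0, so a_S = 148.5 − 0.5a_K.
The reaction-function slope is −0.5, so a 6-unit rise in a_K moves a_S by −0.5 × 6 = −3. Sal's best response falls — the actions are strategic substitutes.

-3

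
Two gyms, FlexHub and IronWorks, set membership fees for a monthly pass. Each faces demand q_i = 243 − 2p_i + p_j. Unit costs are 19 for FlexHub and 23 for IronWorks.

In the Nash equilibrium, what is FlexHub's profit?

FlexHub's profit: π = (p_{FlexHub} − 19)(243 − 2p_{FlexHub} + p_{IronWorks}).
∂π/∂p_{FlexHub} = 281 − 4p_{FlexHub} + p_{IronWorks} = 0 ⇒ p_{FlexHub} = 70.25 + 0.25p_{IronWorks}.
Similarly p_{IronWorks} = 72.25 + 0.25p_{FlexHub}.
Plugging p_{IronWorks} into FlexHub's best response: p_{FlexHub} = 70.25 + 0.25(72.25 + 0.25p_{FlexHub}) ⇒ 0.9375p_{FlexHub} = 88.3125, so p_{FlexHub} = 94.2.
Then p_{IronWorks} = 72.25 + 0.25·94.2 = 95.8.
q_{FlexHub} = 243 − 2·94.2 + 95.8 = 150.4.
Profit = (94.2 − 19)·150.4 = 11310.08.

11310.08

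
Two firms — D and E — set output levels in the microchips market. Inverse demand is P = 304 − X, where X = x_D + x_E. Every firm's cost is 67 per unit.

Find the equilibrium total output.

158

Firm D's profit: π = x_D(304 − (x_D + x_E)) − 67x_D.
∂π/∂x_D = 237 − 2x_D − x_E = 0, so x_D = 118.5 − 0.5x_E.
The game is symmetric, so in equilibrium x_E = x_D: the reaction function gives 1.5x_D = 118.5, hence x_D = 79.
Total output: 79 + 79 = 158.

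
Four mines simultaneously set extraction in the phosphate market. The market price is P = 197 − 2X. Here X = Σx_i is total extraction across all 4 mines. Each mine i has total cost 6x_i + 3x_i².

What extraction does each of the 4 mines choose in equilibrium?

11.9375

A representative mine's profit is π_i = x_i(197 − 2X) − 6x_i − 3x_i², with X = x_i + Σ_{j≠i} x_j.
First-order condition: 191 − 10x_i − 2Σ_{j≠i} x_j = 0.
With identical mines, set every x_j = x: then 191 − 10x − 6x = 0, i.e. x = 191/16 = 11.9375.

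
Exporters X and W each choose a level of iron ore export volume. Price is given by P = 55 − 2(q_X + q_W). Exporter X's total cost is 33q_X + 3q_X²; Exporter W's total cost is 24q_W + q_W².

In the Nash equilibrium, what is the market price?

Exporter X's profit: π = q_X(55 − 2(q_X + q_W)) − 33q_X − 3q_X².
∂π/∂q_X = 22 − 10q_X − 2q_W = 0, so q_X = 2.2 − 0.2q_W.
For W: ∂π/∂q_W = 31 − 6q_W − 2q_X = 0 ⇒ q_W = 31/6 − (1/3)q_X.
Substituting the second reaction function into the first: q_X = 2.2 − 0.2(31/6 − (1/3)q_X), which gives (14/15)q_X = 7/6 ⇒ q_X = 1.25.
Then q_W = 31/6 − (1/3)·1.25 = 4.75.
Equilibrium price: P = 55 − 2·6 = 43.

43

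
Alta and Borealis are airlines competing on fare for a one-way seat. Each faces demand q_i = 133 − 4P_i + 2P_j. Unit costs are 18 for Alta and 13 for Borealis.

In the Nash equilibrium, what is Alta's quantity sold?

62

Alta's profit: π = (P_{Alta} − 18)(133 − 4P_{Alta} + 2P_{Borealis}).
∂π/∂P_{Alta} = 205 − 8P_{Alta} + 2P_{Borealis} = 0 ⇒ P_{Alta} = 25.625 + 0.25P_{Borealis}.
Similarly P_{Borealis} = 23.125 + 0.25P_{Alta}.
Solving the two reaction functions simultaneously: (1 − (0.25)(0.25))P_{Alta} = 25.625 + 0.25·23.125, so 0.9375P_{Alta} = 1005/32 and P_{Alta} = 33.5.
Then P_{Borealis} = 23.125 + 0.25·33.5 = 31.5.
q_{Alta} = 133 − 4·33.5 + 2·31.5 = 62.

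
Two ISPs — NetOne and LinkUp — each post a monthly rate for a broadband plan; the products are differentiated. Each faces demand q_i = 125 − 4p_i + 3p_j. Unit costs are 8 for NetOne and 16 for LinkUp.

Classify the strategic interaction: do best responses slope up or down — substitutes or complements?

NetOne's profit: π = (p_{NetOne} − 8)(125 − 4p_{NetOne} + 3p_{LinkUp}).
∂π/∂p_{NetOne} = 157 − 8p_{NetOne} + 3p_{LinkUp} = 0 ⇒ p_{NetOne} = 19.625 + 0.375p_{LinkUp}.
The best-response slope dp_{NetOne}/dp_{LinkUp} = 0.375 > 0: the reaction function is upward-sloping, so the choices are strategic complements.

strategic complements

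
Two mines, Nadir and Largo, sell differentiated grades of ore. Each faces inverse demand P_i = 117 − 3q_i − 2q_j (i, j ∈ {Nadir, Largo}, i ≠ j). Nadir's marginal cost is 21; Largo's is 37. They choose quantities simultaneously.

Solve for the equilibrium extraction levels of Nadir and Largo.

Mine Nadir's profit: π = q_{Nadir}(117 − 3q_{Nadir} − 2q_{Largo}) − 21q_{Nadir}.
∂π/∂q_{Nadir} = 96 − 6q_{Nadir} − 2q_{Largo} = 0 ⇒ q_{Nadir} = 16 − (1/3)q_{Largo}.
Similarly q_{Largo} = 40/3 − (1/3)q_{Nadir}.
Plugging q_{Largo} into Nadir's best response: q_{Nadir} = 16 − (1/3)(40/3 − (1/3)q_{Nadir}) ⇒ (8/9)q_{Nadir} = 104/9, so q_{Nadir} = 13.
Then q_{Largo} = 40/3 − (1/3)·13 = 9.

13, 9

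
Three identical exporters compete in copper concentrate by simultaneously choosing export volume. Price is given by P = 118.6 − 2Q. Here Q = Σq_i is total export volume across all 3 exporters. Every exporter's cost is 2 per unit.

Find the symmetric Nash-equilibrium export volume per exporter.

14.575

A representative exporter's profit is π_i = q_i(118.6 − 2Q) − 2q_i, with Q = q_i + Σ_{j≠i} q_j.
First-order condition: 116.6 − 4q_i − 2Σ_{j≠i} q_j = 0.
In a symmetric equilibrium every exporter chooses the same q, so Σ_{j≠i} q_j = 2q. The condition becomes 116.6 − 8q = 0, giving q = 116.6/8 = 14.575.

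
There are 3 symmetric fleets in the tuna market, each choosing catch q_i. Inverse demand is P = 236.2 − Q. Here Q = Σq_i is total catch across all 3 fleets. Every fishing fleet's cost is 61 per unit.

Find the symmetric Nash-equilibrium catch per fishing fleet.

A representative fishing fleet's profit is π_i = q_i(236.2 − Q) − 61q_i, with Q = q_i + Σ_{j≠i} q_j.
First-order condition: 175.2 − 2q_i − Σ_{j≠i} q_j = 0.
Imposing symmetry (q_j = q for all j) turns Σ_{j≠i} q_j into 2q, so 175.2 = 4q and q = 43.8.

43.8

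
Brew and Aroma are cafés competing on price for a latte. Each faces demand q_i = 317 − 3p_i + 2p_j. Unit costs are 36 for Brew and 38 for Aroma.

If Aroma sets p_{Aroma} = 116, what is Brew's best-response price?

Brew's profit: π = (p_{Brew} − 36)(317 − 3p_{Brew} + 2p_{Aroma}).
∂π/∂p_{Brew} = 425 − 6p_{Brew} + 2p_{Aroma} = 0 ⇒ p_{Brew} = 425/6 + (1/3)p_{Aroma}.
At p_{Aroma} = 116: p_{Brew} = 425/6 + (1/3)·116 = 109.5.

109.5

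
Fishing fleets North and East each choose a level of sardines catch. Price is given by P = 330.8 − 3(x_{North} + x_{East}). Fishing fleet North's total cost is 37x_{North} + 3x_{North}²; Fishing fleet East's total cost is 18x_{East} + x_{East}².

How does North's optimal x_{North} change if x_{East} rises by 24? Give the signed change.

Fishing fleet North's profit: π = x_{North}(330.8 − 3(x_{North} + x_{East})) − 37x_{North} − 3x_{North}².
∂π/∂x_{North} = 293.8 − 12x_{North} − 3x_{East} = 0, so x_{North} = 1469/60 − 0.25x_{East}.
The reaction-function slope is −0.25, so a 24-unit rise in x_{East} moves x_{North} by −0.25 × 24 = −6. North's best response falls — the actions are strategic substitutes.

-6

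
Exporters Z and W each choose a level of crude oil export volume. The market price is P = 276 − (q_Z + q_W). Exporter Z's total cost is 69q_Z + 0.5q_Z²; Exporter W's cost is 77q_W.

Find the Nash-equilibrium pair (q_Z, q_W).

43, 78

Exporter Z's profit: π = q_Z(276 − (q_Z + q_W)) − 69q_Z − 0.5q_Z².
∂π/∂q_Z = 207 − 3q_Z − q_W = 0, so q_Z = 69 − (1/3)q_W.
For W: ∂π/∂q_W = 199 − 2q_W − q_Z = 0 ⇒ q_W = 99.5 − 0.5q_Z.
Substituting the second reaction function into the first: q_Z = 69 − (1/3)(99.5 − 0.5q_Z), which gives (5/6)q_Z = 215/6 ⇒ q_Z = 43.
Then q_W = 99.5 − 0.5·43 = 78.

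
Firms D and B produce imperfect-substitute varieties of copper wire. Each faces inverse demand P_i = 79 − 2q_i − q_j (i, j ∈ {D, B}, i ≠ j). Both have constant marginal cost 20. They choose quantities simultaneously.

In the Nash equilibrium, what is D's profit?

Firm D's profit: π = q_D(79 − 2q_D − q_B) − 20q_D.
∂π/∂q_D = 59 − 4q_D − q_B = 0 ⇒ q_D = 14.75 − 0.25q_B.
Setting q_D = q_B in the reaction function: q_D = 14.75 − 0.25q_D, so q_D = 14.75 / 1.25 = 11.8.
P_D = 79 − 2·11.8 − 11.8 = 43.6.
Profit = (43.6 − 20)·11.8 = 278.48.

278.48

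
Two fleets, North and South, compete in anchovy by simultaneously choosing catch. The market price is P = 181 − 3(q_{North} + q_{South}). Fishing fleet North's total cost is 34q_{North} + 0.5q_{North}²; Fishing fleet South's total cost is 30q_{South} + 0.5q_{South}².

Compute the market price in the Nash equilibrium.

91.6

Fishing fleet North's profit: π = q_{North}(181 − 3(q_{North} + q_{South})) − 34q_{North} − 0.5q_{North}².
∂π/∂q_{North} = 147 − 7q_{North} − 3q_{South} = 0, so q_{North} = 21 − (3/7)q_{South}.
By the same steps for South: q_{South} = 151/7 − (3/7)q_{North}.
Plugging q_{South} into North's best response: q_{North} = 21 − (3/7)(151/7 − (3/7)q_{North}) ⇒ (40/49)q_{North} = 576/49, so q_{North} = 14.4.
Then q_{South} = 151/7 − (3/7)·14.4 = 15.4.
Equilibrium price: P = 181 − 3·29.8 = 91.6.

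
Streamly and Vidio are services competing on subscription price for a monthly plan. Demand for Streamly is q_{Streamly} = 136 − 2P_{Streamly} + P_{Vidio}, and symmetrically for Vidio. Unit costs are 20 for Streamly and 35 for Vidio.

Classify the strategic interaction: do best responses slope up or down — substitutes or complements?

Streamly's profit: π = (P_{Streamly} − 20)(136 − 2P_{Streamly} + P_{Vidio}).
∂π/∂P_{Streamly} = 176 − 4P_{Streamly} + P_{Vidio} = 0 ⇒ P_{Streamly} = 44 + 0.25P_{Vidio}.
The best-response slope dP_{Streamly}/dP_{Vidio} = 0.25 > 0: the reaction function is upward-sloping, so the choices are strategic complements.

strategic complements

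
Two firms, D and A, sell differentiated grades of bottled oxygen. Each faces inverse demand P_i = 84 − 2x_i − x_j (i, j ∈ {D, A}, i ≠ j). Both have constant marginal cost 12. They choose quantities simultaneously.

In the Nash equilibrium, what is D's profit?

Firm D's profit: π = x_D(84 − 2x_D − x_A) − 12x_D.
∂π/∂x_D = 72 − 4x_D − x_A = 0 ⇒ x_D = 18 − 0.25x_A.
Setting x_D = x_A in the reaction function: x_D = 18 − 0.25x_D, so x_D = 18 / 1.25 = 14.4.
P_D = 84 − 2·14.4 − 14.4 = 40.8.
Profit = (40.8 − 12)·14.4 = 414.72.

414.72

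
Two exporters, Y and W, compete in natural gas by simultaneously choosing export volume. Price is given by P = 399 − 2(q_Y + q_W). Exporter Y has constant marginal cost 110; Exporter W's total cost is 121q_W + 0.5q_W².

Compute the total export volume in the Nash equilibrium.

Exporter Y's profit: π = q_Y(399 − 2(q_Y + q_W)) − 110q_Y.
∂π/∂q_Y = 289 − 4q_Y − 2q_W = 0, so q_Y = 72.25 − 0.5q_W.
For W: ∂π/∂q_W = 278 − 5q_W − 2q_Y = 0 ⇒ q_W = 55.6 − 0.4q_Y.
Substituting the second reaction function into the first: q_Y = 72.25 − 0.5(55.6 − 0.4q_Y), which gives 0.8q_Y = 44.45 ⇒ q_Y = 55.5625.
Then q_W = 55.6 − 0.4·55.5625 = 33.375.
Total export volume: 55.5625 + 33.375 = 88.9375.

88.9375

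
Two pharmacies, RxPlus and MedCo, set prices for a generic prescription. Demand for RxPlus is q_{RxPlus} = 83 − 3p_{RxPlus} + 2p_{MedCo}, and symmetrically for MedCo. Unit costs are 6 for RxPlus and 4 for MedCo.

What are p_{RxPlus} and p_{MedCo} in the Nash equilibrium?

RxPlus's profit: π = (p_{RxPlus} − 6)(83 − 3p_{RxPlus} + 2p_{MedCo}).
∂π/∂p_{RxPlus} = 101 − 6p_{RxPlus} + 2p_{MedCo} = 0 ⇒ p_{RxPlus} = 101/6 + (1/3)p_{MedCo}.
Similarly p_{MedCo} = 95/6 + (1/3)p_{RxPlus}.
Substituting the second reaction function into the first: p_{RxPlus} = 101/6 + (1/3)(95/6 + (1/3)p_{RxPlus}), which gives (8/9)p_{RxPlus} = 199/9 ⇒ p_{RxPlus} = 24.875.
Then p_{MedCo} = 95/6 + (1/3)·24.875 = 24.125.

24.875, 24.125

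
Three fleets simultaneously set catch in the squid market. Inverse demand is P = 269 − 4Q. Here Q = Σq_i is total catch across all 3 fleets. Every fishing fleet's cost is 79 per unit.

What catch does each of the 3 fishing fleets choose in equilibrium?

11.875

A representative fishing fleet's profit is π_i = q_i(269 − 4Q) − 79q_i, with Q = q_i + Σ_{j≠i} q_j.
First-order condition: 190 − 8q_i − 4Σ_{j≠i} q_j = 0.
Imposing symmetry (q_j = q for all j) turns Σ_{j≠i} q_j into 2q, so 190 = 16q and q = 11.875.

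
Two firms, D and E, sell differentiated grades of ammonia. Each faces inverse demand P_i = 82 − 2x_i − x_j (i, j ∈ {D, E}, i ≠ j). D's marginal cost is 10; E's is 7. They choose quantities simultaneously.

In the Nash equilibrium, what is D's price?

Firm D's profit: π = x_D(82 − 2x_D − x_E) − 10x_D.
∂π/∂x_D = 72 − 4x_D − x_E = 0 ⇒ x_D = 18 − 0.25x_E.
Similarly x_E = 18.75 − 0.25x_D.
Substituting the second reaction function into the first: x_D = 18 − 0.25(18.75 − 0.25x_D), which gives 0.9375x_D = 13.3125 ⇒ x_D = 14.2.
Then x_E = 18.75 − 0.25·14.2 = 15.2.
P_D = 82 − 2·14.2 − 15.2 = 38.4.

38.4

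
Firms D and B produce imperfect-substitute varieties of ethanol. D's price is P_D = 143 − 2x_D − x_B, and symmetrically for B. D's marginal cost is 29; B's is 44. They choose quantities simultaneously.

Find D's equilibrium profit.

1132.88

Firm D's profit: π = x_D(143 − 2x_D − x_B) − 29x_D.
∂π/∂x_D = 114 − 4x_D − x_B = 0 ⇒ x_D = 28.5 − 0.25x_B.
Similarly x_B = 24.75 − 0.25x_D.
Solving the two reaction functions simultaneously: (1 − (−0.25)(−0.25))x_D = 28.5 − 0.25·24.75, so 0.9375x_D = 22.3125 and x_D = 23.8.
Then x_B = 24.75 − 0.25·23.8 = 18.8.
P_D = 143 − 2·23.8 − 18.8 = 76.6.
Profit = (76.6 − 29)·23.8 = 1132.88.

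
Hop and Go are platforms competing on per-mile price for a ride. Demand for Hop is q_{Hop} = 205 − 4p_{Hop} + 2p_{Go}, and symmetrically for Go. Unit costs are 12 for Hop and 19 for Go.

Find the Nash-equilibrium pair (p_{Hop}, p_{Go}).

43.1, 45.9

Hop's profit: π = (p_{Hop} − 12)(205 − 4p_{Hop} + 2p_{Go}).
∂π/∂p_{Hop} = 253 − 8p_{Hop} + 2p_{Go} = 0 ⇒ p_{Hop} = 31.625 + 0.25p_{Go}.
Similarly p_{Go} = 35.125 + 0.25p_{Hop}.
Plugging p_{Go} into Hop's best response: p_{Hop} = 31.625 + 0.25(35.125 + 0.25p_{Hop}) ⇒ 0.9375p_{Hop} = 1293/32, so p_{Hop} = 43.1.
Then p_{Go} = 35.125 + 0.25·43.1 = 45.9.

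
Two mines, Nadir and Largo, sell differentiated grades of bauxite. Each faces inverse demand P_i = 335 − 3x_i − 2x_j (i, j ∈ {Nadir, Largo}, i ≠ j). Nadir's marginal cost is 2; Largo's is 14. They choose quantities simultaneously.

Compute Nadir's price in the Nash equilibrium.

Mine Nadir's profit: π = x_{Nadir}(335 − 3x_{Nadir} − 2x_{Largo}) − 2x_{Nadir}.
∂π/∂x_{Nadir} = 333 − 6x_{Nadir} − 2x_{Largo} = 0 ⇒ x_{Nadir} = 55.5 − (1/3)x_{Largo}.
Similarly x_{Largo} = 53.5 − (1/3)x_{Nadir}.
Solving the two reaction functions simultaneously: (1 − (−1/3)(−1/3))x_{Nadir} = 55.5 − (1/3)·53.5, so (8/9)x_{Nadir} = 113/3 and x_{Nadir} = 42.375.
Then x_{Largo} = 53.5 − (1/3)·42.375 = 39.375.
P_{Nadir} = 335 − 3·42.375 − 2·39.375 = 129.125.

129.125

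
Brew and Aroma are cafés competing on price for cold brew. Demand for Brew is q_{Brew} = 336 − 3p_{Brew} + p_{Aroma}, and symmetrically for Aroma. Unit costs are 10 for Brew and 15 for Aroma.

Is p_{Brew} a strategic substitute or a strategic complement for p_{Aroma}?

Brew's profit: π = (p_{Brew} − 10)(336 − 3p_{Brew} + p_{Aroma}).
∂π/∂p_{Brew} = 366 − 6p_{Brew} + p_{Aroma} = 0 ⇒ p_{Brew} = 61 + (1/6)p_{Aroma}.
The best-response slope dp_{Brew}/dp_{Aroma} = 1/6 > 0: the reaction function is upward-sloping, so the choices are strategic complements.

strategic complements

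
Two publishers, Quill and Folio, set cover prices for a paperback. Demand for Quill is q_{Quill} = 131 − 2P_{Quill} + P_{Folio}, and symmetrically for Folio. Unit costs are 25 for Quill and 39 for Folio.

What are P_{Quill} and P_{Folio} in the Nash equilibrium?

62.2, 67.8

Quill's profit: π = (P_{Quill} − 25)(131 − 2P_{Quill} + P_{Folio}).
∂π/∂P_{Quill} = 181 − 4P_{Quill} + P_{Folio} = 0 ⇒ P_{Quill} = 45.25 + 0.25P_{Folio}.
Similarly P_{Folio} = 52.25 + 0.25P_{Quill}.
Substituting the second reaction function into the first: P_{Quill} = 45.25 + 0.25(52.25 + 0.25P_{Quill}), which gives 0.9375P_{Quill} = 58.3125 ⇒ P_{Quill} = 62.2.
Then P_{Folio} = 52.25 + 0.25·62.2 = 67.8.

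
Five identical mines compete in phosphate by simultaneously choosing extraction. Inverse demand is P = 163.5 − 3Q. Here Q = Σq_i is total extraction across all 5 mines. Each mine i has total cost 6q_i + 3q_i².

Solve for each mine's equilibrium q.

6.5625

A representative mine's profit is π_i = q_i(163.5 − 3Q) − 6q_i − 3q_i², with Q = q_i + Σ_{j≠i} q_j.
First-order condition: 157.5 − 12q_i − 3Σ_{j≠i} q_j = 0.
With identical mines, set every q_j = q: then 157.5 − 12q − 12q = 0, i.e. q = 157.5/24 = 6.5625.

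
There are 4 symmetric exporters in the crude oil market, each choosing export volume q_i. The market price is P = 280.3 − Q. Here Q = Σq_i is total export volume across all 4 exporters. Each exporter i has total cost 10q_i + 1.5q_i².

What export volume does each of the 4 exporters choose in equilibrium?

33.7875

A representative exporter's profit is π_i = q_i(280.3 − Q) − 10q_i − 1.5q_i², with Q = q_i + Σ_{j≠i} q_j.
First-order condition: 270.3 − 5q_i − Σ_{j≠i} q_j = 0.
With identical exporters, set every q_j = q: then 270.3 − 5q − 3q = 0, i.e. q = 270.3/8 = 33.7875.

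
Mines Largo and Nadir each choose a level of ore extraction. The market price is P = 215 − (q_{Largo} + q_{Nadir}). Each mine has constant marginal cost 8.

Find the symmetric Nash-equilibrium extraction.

Mine Largo's profit: π = q_{Largo}(215 − (q_{Largo} + q_{Nadir})) − 8q_{Largo}.
∂π/∂q_{Largo} = 207 − 2q_{Largo} − q_{Nadir} = 0, so q_{Largo} = 103.5 − 0.5q_{Nadir}.
By symmetry q_{Nadir} = q_{Largo}; substituting into the reaction function, 1.5q_{Largo} = 103.5 and q_{Largo} = 69.

69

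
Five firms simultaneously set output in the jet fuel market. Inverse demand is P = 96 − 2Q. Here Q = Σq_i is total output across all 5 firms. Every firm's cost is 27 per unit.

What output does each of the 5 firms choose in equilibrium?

A representative firm's profit is π_i = q_i(96 − 2Q) − 27q_i, with Q = q_i + Σ_{j≠i} q_j.
First-order condition: 69 − 4q_i − 2Σ_{j≠i} q_j = 0.
Imposing symmetry (q_j = q for all j) turns Σ_{j≠i} q_j into 4q, so 69 = 12q and q = 5.75.

5.75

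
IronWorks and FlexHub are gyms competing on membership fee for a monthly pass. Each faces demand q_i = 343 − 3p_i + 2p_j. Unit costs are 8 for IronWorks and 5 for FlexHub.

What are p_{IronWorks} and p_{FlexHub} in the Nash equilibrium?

IronWorks's profit: π = (p_{IronWorks} − 8)(343 − 3p_{IronWorks} + 2p_{FlexHub}).
∂π/∂p_{IronWorks} = 367 − 6p_{IronWorks} + 2p_{FlexHub} = 0 ⇒ p_{IronWorks} = 367/6 + (1/3)p_{FlexHub}.
Similarly p_{FlexHub} = 179/3 + (1/3)p_{IronWorks}.
Substituting the second reaction function into the first: p_{IronWorks} = 367/6 + (1/3)(179/3 + (1/3)p_{IronWorks}), which gives (8/9)p_{IronWorks} = 1459/18 ⇒ p_{IronWorks} = 91.1875.
Then p_{FlexHub} = 179/3 + (1/3)·91.1875 = 90.0625.

91.1875, 90.0625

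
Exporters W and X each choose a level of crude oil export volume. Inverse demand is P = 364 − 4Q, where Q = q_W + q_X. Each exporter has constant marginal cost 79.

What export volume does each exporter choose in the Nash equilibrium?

23.75

Exporter W's profit: π = q_W(364 − 4(q_W + q_X)) − 79q_W.
∂π/∂q_W = 285 − 8q_W − 4q_X = 0, so q_W = 35.625 − 0.5q_X.
Setting q_W = q_X in the reaction function: q_W = 35.625 − 0.5q_W, so q_W = 35.625 / 1.5 = 23.75.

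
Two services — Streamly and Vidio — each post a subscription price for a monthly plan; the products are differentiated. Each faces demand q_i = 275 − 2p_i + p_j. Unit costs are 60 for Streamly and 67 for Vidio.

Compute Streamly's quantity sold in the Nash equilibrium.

145.2

Streamly's profit: π = (p_{Streamly} − 60)(275 − 2p_{Streamly} + p_{Vidio}).
∂π/∂p_{Streamly} = 395 − 4p_{Streamly} + p_{Vidio} = 0 ⇒ p_{Streamly} = 98.75 + 0.25p_{Vidio}.
Similarly p_{Vidio} = 102.25 + 0.25p_{Streamly}.
Solving the two reaction functions simultaneously: (1 − (0.25)(0.25))p_{Streamly} = 98.75 + 0.25·102.25, so 0.9375p_{Streamly} = 124.3125 and p_{Streamly} = 132.6.
Then p_{Vidio} = 102.25 + 0.25·132.6 = 135.4.
q_{Streamly} = 275 − 2·132.6 + 135.4 = 145.2.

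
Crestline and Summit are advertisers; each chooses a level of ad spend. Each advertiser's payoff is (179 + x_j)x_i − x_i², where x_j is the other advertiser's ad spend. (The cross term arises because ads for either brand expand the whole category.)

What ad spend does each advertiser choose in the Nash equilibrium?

179

Crestline's payoff is (179 + x_S)x_C − x_C².
∂π/∂x_C = 179 + x_S − 2x_C = 0, so x_C = 89.5 + 0.5x_S.
Setting x_C = x_S in the reaction function: x_C = 89.5 + 0.5x_C, so x_C = 89.5 / 0.5 = 179.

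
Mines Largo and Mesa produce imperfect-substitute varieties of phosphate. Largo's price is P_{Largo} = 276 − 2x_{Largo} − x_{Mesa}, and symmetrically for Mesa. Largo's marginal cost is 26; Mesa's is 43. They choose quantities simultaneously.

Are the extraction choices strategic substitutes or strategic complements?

strategic substitutes

Mine Largo's profit: π = x_{Largo}(276 − 2x_{Largo} − x_{Mesa}) − 26x_{Largo}.
∂π/∂x_{Largo} = 250 − 4x_{Largo} − x_{Mesa} = 0 ⇒ x_{Largo} = 62.5 − 0.25x_{Mesa}.
The best-response slope dx_{Largo}/dx_{Mesa} = −0.25 < 0: the reaction function is downward-sloping, so the choices are strategic substitutes.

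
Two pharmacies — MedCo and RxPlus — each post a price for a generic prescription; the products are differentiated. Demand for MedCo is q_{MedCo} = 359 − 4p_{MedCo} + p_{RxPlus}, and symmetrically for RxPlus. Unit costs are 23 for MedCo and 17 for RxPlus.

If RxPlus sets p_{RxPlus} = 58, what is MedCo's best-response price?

MedCo's profit: π = (p_{MedCo} − 23)(359 − 4p_{MedCo} + p_{RxPlus}).
∂π/∂p_{MedCo} = 451 − 8p_{MedCo} + p_{RxPlus} = 0 ⇒ p_{MedCo} = 56.375 + 0.125p_{RxPlus}.
At p_{RxPlus} = 58: p_{MedCo} = 56.375 + 0.125·58 = 63.625.

63.625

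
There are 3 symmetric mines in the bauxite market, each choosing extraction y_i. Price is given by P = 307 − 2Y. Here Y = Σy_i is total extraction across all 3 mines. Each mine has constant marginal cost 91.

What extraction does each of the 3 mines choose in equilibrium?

A representative mine's profit is π_i = y_i(307 − 2Y) − 91y_i, with Y = y_i + Σ_{j≠i} y_j.
First-order condition: 216 − 4y_i − 2Σ_{j≠i} y_j = 0.
In a symmetric equilibrium every mine chooses the same y, so Σ_{j≠i} y_j = 2y. The condition becomes 216 − 8y = 0, giving y = 216/8 = 27.

27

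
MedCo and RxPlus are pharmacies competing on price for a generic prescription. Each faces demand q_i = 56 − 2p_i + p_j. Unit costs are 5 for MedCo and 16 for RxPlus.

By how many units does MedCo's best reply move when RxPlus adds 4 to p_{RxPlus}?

1

MedCo's profit: π = (p_{MedCo} − 5)(56 − 2p_{MedCo} + p_{RxPlus}).
∂π/∂p_{MedCo} = 66 − 4p_{MedCo} + p_{RxPlus} = 0 ⇒ p_{MedCo} = 16.5 + 0.25p_{RxPlus}.
The reaction-function slope is 0.25, so a 4-unit rise in p_{RxPlus} moves p_{MedCo} by 0.25 × 4 = 1. MedCo's best response rises — the actions are strategic complements.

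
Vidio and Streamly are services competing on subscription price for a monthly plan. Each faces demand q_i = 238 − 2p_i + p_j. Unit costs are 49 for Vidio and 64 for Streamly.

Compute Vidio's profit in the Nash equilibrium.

8450

Vidio's profit: π = (p_{Vidio} − 49)(238 − 2p_{Vidio} + p_{Streamly}).
∂π/∂p_{Vidio} = 336 − 4p_{Vidio} + p_{Streamly} = 0 ⇒ p_{Vidio} = 84 + 0.25p_{Streamly}.
Similarly p_{Streamly} = 91.5 + 0.25p_{Vidio}.
Plugging p_{Streamly} into Vidio's best response: p_{Vidio} = 84 + 0.25(91.5 + 0.25p_{Vidio}) ⇒ 0.9375p_{Vidio} = 106.875, so p_{Vidio} = 114.
Then p_{Streamly} = 91.5 + 0.25·114 = 120.
q_{Vidio} = 238 − 2·114 + 120 = 130.
Profit = (114 − 49)·130 = 8450.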